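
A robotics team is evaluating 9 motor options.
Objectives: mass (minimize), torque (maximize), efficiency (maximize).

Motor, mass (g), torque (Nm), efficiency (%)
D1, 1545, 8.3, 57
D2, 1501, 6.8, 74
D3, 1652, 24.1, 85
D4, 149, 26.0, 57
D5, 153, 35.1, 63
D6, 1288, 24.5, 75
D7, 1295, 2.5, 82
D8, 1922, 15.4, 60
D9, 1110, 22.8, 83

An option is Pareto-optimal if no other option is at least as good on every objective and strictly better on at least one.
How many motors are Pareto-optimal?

D1: dominated by D4 (mass 149≤1545, torque 26.0≥8.3, efficiency 57≥57).
D2: dominated by D6 (mass 1288≤1501, torque 24.5≥6.8, efficiency 75≥74).
D3: not dominated (best efficiency).
D4: not dominated (best mass).
D5: not dominated (best torque).
D6: not dominated.
D7: dominated by D9 (mass 1110≤1295, torque 22.8≥2.5, efficiency 83≥82).
D8: dominated by D3 (mass 1652≤1922, torque 24.1≥15.4, efficiency 85≥60).
D9: not dominated.
Pareto-optimal: D3, D4, D5, D6, D9 → 5.

5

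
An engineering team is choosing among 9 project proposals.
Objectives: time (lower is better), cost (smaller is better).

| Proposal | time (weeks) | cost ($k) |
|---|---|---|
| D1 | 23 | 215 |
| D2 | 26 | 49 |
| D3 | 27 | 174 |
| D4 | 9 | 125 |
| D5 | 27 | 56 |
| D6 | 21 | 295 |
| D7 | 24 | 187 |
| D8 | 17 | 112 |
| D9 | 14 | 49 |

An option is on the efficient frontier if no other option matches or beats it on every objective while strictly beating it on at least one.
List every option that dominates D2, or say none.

D9: time 14≤26, cost 49≤49 — dominates D2.
Others (D1, D3, D4, D5, D6, D7, D8) are each worse than D2 on at least one objective.

D9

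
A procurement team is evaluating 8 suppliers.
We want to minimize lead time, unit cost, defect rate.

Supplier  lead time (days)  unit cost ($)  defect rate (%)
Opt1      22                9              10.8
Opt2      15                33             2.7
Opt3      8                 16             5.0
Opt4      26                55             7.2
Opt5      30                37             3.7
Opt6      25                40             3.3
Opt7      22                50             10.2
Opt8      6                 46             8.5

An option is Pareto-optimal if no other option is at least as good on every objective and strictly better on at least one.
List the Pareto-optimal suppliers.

Opt1: not dominated (best unit cost).
Opt2: not dominated (best defect rate).
Opt3: not dominated.
Opt4: dominated by Opt2 (lead time 15≤26, unit cost 33≤55, defect rate 2.7≤7.2).
Opt5: dominated by Opt2 (lead time 15≤30, unit cost 33≤37, defect rate 2.7≤3.7).
Opt6: dominated by Opt2 (lead time 15≤25, unit cost 33≤40, defect rate 2.7≤3.3).
Opt7: dominated by Opt2 (lead time 15≤22, unit cost 33≤50, defect rate 2.7≤10.2).
Opt8: not dominated (best lead time).

Opt1, Opt2, Opt3, Opt8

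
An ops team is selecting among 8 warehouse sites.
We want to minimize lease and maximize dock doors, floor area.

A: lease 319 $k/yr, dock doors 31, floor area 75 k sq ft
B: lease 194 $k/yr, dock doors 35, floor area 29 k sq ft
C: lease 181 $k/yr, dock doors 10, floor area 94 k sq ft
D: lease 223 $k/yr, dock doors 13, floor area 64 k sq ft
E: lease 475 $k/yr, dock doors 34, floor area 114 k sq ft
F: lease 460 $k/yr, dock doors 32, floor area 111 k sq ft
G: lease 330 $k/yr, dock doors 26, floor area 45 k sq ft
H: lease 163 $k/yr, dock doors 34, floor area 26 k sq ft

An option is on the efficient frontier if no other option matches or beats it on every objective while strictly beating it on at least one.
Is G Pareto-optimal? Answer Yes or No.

No

A vs G: lease 319≤330, dock doors 31≥26, floor area 75≥45 — A is at least as good on every objective and strictly better on at least one, so A dominates G.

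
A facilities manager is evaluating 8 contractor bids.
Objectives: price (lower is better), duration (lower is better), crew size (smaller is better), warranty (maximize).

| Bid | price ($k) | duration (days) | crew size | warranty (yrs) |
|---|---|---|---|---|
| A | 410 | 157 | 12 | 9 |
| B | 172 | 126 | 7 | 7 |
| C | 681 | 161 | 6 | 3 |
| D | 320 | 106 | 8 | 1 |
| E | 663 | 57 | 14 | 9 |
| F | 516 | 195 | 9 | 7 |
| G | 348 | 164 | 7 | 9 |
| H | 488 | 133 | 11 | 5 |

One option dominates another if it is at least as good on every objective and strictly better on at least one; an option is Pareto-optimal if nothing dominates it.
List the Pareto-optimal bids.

A, B, C, D, E, G

A: not dominated.
B: not dominated (best price).
C: not dominated (best crew size).
D: not dominated.
E: not dominated (best duration).
F: dominated by B (price 172≤516, duration 126≤195, crew size 7≤9, warranty 7≥7).
G: not dominated.
H: dominated by B (price 172≤488, duration 126≤133, crew size 7≤11, warranty 7≥5).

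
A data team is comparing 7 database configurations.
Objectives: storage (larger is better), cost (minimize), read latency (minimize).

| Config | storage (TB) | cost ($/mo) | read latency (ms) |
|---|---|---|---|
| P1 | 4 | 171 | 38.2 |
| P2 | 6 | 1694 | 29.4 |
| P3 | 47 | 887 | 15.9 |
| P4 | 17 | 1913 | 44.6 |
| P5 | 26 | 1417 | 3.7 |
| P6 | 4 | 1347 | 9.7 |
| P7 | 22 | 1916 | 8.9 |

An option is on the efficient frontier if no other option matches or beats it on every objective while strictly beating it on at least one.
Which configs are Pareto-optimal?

P1: not dominated (best cost).
P2: dominated by P3 (storage 47≥6, cost 887≤1694, read latency 15.9≤29.4).
P3: not dominated (best storage).
P4: dominated by P3 (storage 47≥17, cost 887≤1913, read latency 15.9≤44.6).
P5: not dominated (best read latency).
P6: not dominated.
P7: dominated by P5 (storage 26≥22, cost 1417≤1916, read latency 3.7≤8.9).

P1, P3, P5, P6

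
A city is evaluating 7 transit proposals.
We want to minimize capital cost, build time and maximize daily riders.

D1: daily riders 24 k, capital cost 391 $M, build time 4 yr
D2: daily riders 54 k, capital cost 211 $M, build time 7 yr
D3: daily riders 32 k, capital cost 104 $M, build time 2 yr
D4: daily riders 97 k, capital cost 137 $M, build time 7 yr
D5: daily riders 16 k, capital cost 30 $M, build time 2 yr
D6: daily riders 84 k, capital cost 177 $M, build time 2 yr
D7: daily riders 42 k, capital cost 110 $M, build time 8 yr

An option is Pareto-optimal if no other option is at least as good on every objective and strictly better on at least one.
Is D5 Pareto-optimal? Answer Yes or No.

D1: worse on capital cost (391 vs 30).
D2: worse on capital cost (211 vs 30).
D3: worse on capital cost (104 vs 30).
D4: worse on capital cost (137 vs 30).
D6: worse on capital cost (177 vs 30).
D7: worse on capital cost (110 vs 30).
No option is at least as good as D5 on every objective and strictly better on one.

Yes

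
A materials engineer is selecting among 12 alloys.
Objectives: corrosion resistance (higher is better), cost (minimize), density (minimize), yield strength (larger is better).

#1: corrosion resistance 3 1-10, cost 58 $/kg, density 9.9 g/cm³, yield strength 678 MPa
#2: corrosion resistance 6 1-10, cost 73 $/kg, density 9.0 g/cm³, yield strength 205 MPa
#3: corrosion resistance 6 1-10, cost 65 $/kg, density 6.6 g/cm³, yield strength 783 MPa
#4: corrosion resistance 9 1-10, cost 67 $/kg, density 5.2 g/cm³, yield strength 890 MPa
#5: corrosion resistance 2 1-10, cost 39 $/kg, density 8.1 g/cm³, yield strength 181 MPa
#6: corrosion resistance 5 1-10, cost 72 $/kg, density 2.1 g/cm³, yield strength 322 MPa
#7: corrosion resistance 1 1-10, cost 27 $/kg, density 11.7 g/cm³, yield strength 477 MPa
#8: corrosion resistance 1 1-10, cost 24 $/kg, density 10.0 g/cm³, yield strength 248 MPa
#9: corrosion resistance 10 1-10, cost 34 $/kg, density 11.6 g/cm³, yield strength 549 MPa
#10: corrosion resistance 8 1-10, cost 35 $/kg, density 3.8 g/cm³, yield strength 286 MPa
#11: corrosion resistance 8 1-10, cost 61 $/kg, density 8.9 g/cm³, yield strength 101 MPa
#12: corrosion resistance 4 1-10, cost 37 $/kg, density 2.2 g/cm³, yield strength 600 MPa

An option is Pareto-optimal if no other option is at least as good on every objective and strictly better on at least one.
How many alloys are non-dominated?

9

#1: not dominated.
#2: dominated by #3 (corrosion resistance 6≥6, cost 65≤73, density 6.6≤9.0, yield strength 783≥205).
#3: not dominated.
#4: not dominated (best yield strength).
#5: dominated by #10 (corrosion resistance 8≥2, cost 35≤39, density 3.8≤8.1, yield strength 286≥181).
#6: not dominated (best density).
#7: not dominated.
#8: not dominated (best cost).
#9: not dominated (best corrosion resistance).
#10: not dominated.
#11: dominated by #10 (corrosion resistance 8≥8, cost 35≤61, density 3.8≤8.9, yield strength 286≥101).
#12: not dominated.
Pareto-optimal: #1, #3, #4, #6, #7, #8, #9, #10, #12 → 9.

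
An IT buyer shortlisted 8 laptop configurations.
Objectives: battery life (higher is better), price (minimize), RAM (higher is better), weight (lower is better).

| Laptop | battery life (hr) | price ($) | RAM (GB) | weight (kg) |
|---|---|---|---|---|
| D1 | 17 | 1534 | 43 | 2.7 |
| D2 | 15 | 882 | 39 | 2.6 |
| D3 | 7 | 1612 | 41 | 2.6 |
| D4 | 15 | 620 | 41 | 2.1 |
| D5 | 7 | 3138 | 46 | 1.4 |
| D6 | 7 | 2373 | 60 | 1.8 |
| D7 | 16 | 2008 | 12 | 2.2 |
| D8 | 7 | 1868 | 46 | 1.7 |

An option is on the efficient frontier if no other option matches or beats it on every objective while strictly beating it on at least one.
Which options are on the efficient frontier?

D1, D4, D5, D6, D7, D8

D1: not dominated (best battery life).
D2: dominated by D4 (battery life 15≥15, price 620≤882, RAM 41≥39, weight 2.1≤2.6).
D3: dominated by D4 (battery life 15≥7, price 620≤1612, RAM 41≥41, weight 2.1≤2.6).
D4: not dominated (best price).
D5: not dominated (best weight).
D6: not dominated (best RAM).
D7: not dominated.
D8: not dominated.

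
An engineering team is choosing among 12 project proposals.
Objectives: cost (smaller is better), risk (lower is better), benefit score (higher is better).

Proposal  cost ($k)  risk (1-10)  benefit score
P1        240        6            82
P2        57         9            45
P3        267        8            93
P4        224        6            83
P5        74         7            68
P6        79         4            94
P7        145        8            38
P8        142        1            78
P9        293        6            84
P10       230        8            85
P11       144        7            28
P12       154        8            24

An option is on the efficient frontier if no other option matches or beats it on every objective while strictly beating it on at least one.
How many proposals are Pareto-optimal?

P1: dominated by P4 (cost 224≤240, risk 6≤6, benefit score 83≥82).
P2: not dominated (best cost).
P3: dominated by P6 (cost 79≤267, risk 4≤8, benefit score 94≥93).
P4: dominated by P6 (cost 79≤224, risk 4≤6, benefit score 94≥83).
P5: not dominated.
P6: not dominated (best benefit score).
P7: dominated by P5 (cost 74≤145, risk 7≤8, benefit score 68≥38).
P8: not dominated (best risk).
P9: dominated by P6 (cost 79≤293, risk 4≤6, benefit score 94≥84).
P10: dominated by P6 (cost 79≤230, risk 4≤8, benefit score 94≥85).
P11: dominated by P5 (cost 74≤144, risk 7≤7, benefit score 68≥28).
P12: dominated by P5 (cost 74≤154, risk 7≤8, benefit score 68≥24).
Pareto-optimal: P2, P5, P6, P8 → 4.

4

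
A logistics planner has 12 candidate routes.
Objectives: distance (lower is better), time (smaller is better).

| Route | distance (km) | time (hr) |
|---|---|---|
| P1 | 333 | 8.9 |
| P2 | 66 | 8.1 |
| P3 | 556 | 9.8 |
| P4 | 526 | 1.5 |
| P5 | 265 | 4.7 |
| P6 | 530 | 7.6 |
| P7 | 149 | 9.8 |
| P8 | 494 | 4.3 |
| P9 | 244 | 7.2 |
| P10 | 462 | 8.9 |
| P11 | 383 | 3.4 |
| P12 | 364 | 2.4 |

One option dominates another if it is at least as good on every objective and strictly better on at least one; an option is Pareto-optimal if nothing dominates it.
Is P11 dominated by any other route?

P12 vs P11: distance 364≤383, time 2.4≤3.4 — P12 is at least as good on every objective and strictly better on at least one, so P12 dominates P11.

Yes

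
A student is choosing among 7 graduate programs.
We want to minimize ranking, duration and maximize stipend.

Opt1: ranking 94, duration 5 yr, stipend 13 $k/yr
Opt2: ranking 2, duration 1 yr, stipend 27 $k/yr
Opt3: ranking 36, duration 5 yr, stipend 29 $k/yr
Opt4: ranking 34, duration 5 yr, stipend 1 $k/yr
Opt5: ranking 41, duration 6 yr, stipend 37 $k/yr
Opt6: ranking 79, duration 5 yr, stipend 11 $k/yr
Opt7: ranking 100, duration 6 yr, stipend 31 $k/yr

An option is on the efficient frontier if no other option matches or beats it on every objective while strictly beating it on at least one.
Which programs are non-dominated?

Opt2, Opt3, Opt5

Opt1: dominated by Opt2 (ranking 2≤94, duration 1≤5, stipend 27≥13).
Opt2: not dominated (best ranking).
Opt3: not dominated.
Opt4: dominated by Opt2 (ranking 2≤34, duration 1≤5, stipend 27≥1).
Opt5: not dominated (best stipend).
Opt6: dominated by Opt2 (ranking 2≤79, duration 1≤5, stipend 27≥11).
Opt7: dominated by Opt5 (ranking 41≤100, duration 6≤6, stipend 37≥31).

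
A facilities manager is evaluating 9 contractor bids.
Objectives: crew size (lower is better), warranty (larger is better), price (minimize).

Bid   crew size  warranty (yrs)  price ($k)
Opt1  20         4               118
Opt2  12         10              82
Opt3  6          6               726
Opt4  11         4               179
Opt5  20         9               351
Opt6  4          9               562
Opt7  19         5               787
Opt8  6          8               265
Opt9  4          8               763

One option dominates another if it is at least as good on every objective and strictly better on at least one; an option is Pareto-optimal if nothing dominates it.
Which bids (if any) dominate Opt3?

Opt6: crew size 4≤6, warranty 9≥6, price 562≤726 — dominates Opt3.
Opt8: crew size 6≤6, warranty 8≥6, price 265≤726 — dominates Opt3.
Others (Opt1, Opt2, Opt4, Opt5, Opt7, Opt9) are each worse than Opt3 on at least one objective.

Opt6, Opt8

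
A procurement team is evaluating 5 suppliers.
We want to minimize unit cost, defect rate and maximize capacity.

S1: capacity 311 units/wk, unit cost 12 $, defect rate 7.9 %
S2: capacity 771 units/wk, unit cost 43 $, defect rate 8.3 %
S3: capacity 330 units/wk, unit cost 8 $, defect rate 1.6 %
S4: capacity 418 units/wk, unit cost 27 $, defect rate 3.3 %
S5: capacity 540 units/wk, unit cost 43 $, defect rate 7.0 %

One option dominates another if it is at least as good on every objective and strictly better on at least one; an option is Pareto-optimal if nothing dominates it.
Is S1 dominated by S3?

S3 vs S1: capacity 330≥311, unit cost 8≤12, defect rate 1.6≤7.9 — S3 is at least as good on every objective with at least one strict improvement.

Yes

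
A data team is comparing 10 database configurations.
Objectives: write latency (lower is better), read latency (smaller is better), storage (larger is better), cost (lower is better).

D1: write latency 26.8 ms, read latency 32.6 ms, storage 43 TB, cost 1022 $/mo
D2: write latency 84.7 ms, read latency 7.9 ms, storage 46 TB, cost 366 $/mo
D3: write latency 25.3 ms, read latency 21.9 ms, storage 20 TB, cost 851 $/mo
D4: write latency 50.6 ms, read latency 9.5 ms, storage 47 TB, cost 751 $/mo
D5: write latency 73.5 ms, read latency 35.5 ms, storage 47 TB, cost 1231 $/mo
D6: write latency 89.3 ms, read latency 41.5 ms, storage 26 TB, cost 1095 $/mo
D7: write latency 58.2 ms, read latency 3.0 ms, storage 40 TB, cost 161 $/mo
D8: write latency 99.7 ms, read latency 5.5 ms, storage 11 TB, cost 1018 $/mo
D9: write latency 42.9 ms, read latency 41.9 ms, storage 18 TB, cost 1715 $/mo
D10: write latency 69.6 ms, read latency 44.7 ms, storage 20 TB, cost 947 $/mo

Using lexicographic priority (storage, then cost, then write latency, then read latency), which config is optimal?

First maximize storage: best is 47, kept {D4, D5}.
Then minimize cost: best is 751, kept {D4}.

D4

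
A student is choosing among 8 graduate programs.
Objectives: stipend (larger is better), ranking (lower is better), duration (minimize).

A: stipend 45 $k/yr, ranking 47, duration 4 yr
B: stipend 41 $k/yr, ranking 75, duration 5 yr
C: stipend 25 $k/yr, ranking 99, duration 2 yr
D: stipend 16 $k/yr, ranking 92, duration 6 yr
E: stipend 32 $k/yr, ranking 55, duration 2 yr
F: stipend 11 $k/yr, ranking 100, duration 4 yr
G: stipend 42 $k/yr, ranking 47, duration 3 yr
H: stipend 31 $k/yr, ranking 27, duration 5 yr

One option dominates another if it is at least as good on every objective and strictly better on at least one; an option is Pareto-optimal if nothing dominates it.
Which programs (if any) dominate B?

A: stipend 45≥41, ranking 47≤75, duration 4≤5 — dominates B.
G: stipend 42≥41, ranking 47≤75, duration 3≤5 — dominates B.
Others (C, D, E, F, H) are each worse than B on at least one objective.

A, G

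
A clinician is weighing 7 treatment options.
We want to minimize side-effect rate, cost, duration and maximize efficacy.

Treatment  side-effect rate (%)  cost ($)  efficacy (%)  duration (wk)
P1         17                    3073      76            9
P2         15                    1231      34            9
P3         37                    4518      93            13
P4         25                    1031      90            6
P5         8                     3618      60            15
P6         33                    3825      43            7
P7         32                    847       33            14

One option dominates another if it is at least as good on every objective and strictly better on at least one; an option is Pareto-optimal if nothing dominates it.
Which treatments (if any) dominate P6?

P4: side-effect rate 25≤33, cost 1031≤3825, efficacy 90≥43, duration 6≤7 — dominates P6.
Others (P1, P2, P3, P5, P7) are each worse than P6 on at least one objective.

P4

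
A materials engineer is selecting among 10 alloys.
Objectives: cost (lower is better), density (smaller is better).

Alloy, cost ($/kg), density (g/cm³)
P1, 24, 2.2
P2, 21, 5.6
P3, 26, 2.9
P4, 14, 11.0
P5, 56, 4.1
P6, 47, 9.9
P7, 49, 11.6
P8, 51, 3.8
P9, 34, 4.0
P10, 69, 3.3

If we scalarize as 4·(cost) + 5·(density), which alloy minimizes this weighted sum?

P1

P1: 4·24 + 5·2.2 = 107.0
P2: 4·21 + 5·5.6 = 112.0
P3: 4·26 + 5·2.9 = 118.5
P4: 4·14 + 5·11.0 = 111.0
P5: 4·56 + 5·4.1 = 244.5
P6: 4·47 + 5·9.9 = 237.5
P7: 4·49 + 5·11.6 = 254.0
P8: 4·51 + 5·3.8 = 223.0
P9: 4·34 + 5·4.0 = 156.0
P10: 4·69 + 5·3.3 = 292.5
Lowest: P1 at 107.0.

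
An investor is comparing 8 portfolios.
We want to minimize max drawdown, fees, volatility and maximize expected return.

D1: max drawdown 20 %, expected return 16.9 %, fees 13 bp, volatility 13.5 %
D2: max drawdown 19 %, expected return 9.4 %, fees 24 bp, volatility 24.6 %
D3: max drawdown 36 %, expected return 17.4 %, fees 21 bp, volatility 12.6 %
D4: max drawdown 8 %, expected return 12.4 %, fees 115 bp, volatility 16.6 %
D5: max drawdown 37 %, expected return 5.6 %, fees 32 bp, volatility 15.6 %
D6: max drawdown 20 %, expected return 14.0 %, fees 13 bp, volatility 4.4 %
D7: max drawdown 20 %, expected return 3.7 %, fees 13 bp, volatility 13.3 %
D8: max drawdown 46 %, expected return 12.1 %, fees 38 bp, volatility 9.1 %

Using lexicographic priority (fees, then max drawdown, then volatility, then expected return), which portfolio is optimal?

First minimize fees: best is 13, kept {D1, D6, D7}.
Then minimize max drawdown: best is 20, kept {D1, D6, D7}.
Then minimize volatility: best is 4.4, kept {D6}.

D6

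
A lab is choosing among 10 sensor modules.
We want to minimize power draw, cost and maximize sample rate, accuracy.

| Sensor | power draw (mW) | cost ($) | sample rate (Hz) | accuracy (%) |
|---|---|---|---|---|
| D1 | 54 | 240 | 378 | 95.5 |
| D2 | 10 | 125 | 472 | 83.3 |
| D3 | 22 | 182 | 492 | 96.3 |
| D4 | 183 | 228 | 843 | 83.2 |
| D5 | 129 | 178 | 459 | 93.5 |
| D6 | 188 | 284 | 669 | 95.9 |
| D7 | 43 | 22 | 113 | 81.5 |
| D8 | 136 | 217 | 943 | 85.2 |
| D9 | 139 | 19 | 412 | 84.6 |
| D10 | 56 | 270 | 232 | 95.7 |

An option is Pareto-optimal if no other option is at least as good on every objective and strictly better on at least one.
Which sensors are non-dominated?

D1: dominated by D3 (power draw 22≤54, cost 182≤240, sample rate 492≥378, accuracy 96.3≥95.5).
D2: not dominated (best power draw).
D3: not dominated (best accuracy).
D4: dominated by D8 (power draw 136≤183, cost 217≤228, sample rate 943≥843, accuracy 85.2≥83.2).
D5: not dominated.
D6: not dominated.
D7: not dominated.
D8: not dominated (best sample rate).
D9: not dominated (best cost).
D10: dominated by D3 (power draw 22≤56, cost 182≤270, sample rate 492≥232, accuracy 96.3≥95.7).

D2, D3, D5, D6, D7, D8, D9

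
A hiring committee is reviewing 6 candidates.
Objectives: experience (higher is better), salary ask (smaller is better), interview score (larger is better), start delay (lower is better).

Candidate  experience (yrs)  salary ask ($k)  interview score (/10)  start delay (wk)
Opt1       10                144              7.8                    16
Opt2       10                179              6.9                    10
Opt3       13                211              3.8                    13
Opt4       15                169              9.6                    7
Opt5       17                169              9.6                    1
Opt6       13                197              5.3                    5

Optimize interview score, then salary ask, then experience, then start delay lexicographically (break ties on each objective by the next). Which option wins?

Opt5

First maximize interview score: best is 9.6, kept {Opt4, Opt5}.
Then minimize salary ask: best is 169, kept {Opt4, Opt5}.
Then maximize experience: best is 17, kept {Opt5}.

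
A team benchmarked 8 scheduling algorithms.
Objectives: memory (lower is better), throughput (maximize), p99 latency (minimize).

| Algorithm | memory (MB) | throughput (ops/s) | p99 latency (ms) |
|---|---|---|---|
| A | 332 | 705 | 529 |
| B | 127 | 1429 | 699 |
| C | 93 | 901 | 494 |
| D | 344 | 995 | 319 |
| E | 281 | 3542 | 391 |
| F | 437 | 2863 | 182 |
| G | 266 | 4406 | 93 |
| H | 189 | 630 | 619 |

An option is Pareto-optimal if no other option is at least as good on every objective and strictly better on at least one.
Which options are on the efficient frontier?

B, C, G

A: dominated by C (memory 93≤332, throughput 901≥705, p99 latency 494≤529).
B: not dominated.
C: not dominated (best memory).
D: dominated by G (memory 266≤344, throughput 4406≥995, p99 latency 93≤319).
E: dominated by G (memory 266≤281, throughput 4406≥3542, p99 latency 93≤391).
F: dominated by G (memory 266≤437, throughput 4406≥2863, p99 latency 93≤182).
G: not dominated (best throughput).
H: dominated by C (memory 93≤189, throughput 901≥630, p99 latency 494≤619).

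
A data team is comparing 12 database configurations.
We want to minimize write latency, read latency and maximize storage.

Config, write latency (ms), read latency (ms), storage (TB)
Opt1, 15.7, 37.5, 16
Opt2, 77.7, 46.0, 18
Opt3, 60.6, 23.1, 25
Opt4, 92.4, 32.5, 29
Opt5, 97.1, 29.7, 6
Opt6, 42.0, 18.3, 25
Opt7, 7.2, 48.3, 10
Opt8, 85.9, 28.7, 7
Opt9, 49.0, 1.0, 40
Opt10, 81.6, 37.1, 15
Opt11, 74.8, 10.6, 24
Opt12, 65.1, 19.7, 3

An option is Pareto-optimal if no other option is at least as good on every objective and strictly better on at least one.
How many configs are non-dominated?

Opt1: not dominated.
Opt2: dominated by Opt3 (write latency 60.6≤77.7, read latency 23.1≤46.0, storage 25≥18).
Opt3: dominated by Opt6 (write latency 42.0≤60.6, read latency 18.3≤23.1, storage 25≥25).
Opt4: dominated by Opt9 (write latency 49.0≤92.4, read latency 1.0≤32.5, storage 40≥29).
Opt5: dominated by Opt3 (write latency 60.6≤97.1, read latency 23.1≤29.7, storage 25≥6).
Opt6: not dominated.
Opt7: not dominated (best write latency).
Opt8: dominated by Opt3 (write latency 60.6≤85.9, read latency 23.1≤28.7, storage 25≥7).
Opt9: not dominated (best read latency).
Opt10: dominated by Opt3 (write latency 60.6≤81.6, read latency 23.1≤37.1, storage 25≥15).
Opt11: dominated by Opt9 (write latency 49.0≤74.8, read latency 1.0≤10.6, storage 40≥24).
Opt12: dominated by Opt6 (write latency 42.0≤65.1, read latency 18.3≤19.7, storage 25≥3).
Pareto-optimal: Opt1, Opt6, Opt7, Opt9 → 4.

4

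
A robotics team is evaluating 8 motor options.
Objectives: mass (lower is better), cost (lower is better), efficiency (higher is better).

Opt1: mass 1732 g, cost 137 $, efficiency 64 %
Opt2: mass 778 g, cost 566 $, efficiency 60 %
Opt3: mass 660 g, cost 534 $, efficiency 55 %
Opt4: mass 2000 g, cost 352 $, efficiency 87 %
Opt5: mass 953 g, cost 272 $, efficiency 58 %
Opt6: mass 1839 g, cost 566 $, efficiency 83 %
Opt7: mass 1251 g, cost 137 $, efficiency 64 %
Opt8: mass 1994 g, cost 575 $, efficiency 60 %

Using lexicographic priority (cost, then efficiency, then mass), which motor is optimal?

First minimize cost: best is 137, kept {Opt1, Opt7}.
Then maximize efficiency: best is 64, kept {Opt1, Opt7}.
Then minimize mass: best is 1251, kept {Opt7}.

Opt7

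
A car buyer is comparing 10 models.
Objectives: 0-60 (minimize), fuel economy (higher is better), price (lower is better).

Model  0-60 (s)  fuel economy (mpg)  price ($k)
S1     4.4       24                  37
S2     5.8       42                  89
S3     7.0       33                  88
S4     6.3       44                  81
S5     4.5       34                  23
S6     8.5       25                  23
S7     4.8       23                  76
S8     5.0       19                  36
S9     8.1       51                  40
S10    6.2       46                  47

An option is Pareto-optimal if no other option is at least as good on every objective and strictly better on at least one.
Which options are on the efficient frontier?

S1, S2, S5, S9, S10

S1: not dominated (best 0-60).
S2: not dominated.
S3: dominated by S4 (0-60 6.3≤7.0, fuel economy 44≥33, price 81≤88).
S4: dominated by S10 (0-60 6.2≤6.3, fuel economy 46≥44, price 47≤81).
S5: not dominated.
S6: dominated by S5 (0-60 4.5≤8.5, fuel economy 34≥25, price 23≤23).
S7: dominated by S1 (0-60 4.4≤4.8, fuel economy 24≥23, price 37≤76).
S8: dominated by S5 (0-60 4.5≤5.0, fuel economy 34≥19, price 23≤36).
S9: not dominated (best fuel economy).
S10: not dominated.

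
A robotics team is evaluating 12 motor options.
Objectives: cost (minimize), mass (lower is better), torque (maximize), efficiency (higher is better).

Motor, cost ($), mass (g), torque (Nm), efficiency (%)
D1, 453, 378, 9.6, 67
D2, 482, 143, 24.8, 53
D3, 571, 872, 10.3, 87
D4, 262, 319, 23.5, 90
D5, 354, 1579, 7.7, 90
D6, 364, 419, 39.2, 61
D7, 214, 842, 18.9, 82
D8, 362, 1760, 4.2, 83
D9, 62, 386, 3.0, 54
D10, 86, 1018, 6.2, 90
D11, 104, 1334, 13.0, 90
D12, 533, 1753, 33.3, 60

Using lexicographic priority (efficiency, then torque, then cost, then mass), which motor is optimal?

First maximize efficiency: best is 90, kept {D4, D5, D10, D11}.
Then maximize torque: best is 23.5, kept {D4}.

D4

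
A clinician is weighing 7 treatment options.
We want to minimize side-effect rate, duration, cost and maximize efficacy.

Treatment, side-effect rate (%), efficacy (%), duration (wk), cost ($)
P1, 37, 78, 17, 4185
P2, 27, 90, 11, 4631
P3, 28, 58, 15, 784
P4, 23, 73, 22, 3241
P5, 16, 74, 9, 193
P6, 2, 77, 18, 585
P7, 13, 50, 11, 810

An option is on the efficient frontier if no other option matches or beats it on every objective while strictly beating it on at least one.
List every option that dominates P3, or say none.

P5: side-effect rate 16≤28, efficacy 74≥58, duration 9≤15, cost 193≤784 — dominates P3.
Others (P1, P2, P4, P6, P7) are each worse than P3 on at least one objective.

P5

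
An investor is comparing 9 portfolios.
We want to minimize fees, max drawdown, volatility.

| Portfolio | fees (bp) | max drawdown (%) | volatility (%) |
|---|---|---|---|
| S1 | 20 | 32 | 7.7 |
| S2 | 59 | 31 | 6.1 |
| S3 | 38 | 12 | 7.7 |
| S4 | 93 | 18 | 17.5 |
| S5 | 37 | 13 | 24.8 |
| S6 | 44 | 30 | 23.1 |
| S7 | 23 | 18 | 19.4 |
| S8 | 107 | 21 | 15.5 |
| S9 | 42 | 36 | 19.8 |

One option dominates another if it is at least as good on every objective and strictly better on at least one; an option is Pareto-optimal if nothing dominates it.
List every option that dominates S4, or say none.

S3: fees 38≤93, max drawdown 12≤18, volatility 7.7≤17.5 — dominates S4.
Others (S1, S2, S5, S6, S7, S8, S9) are each worse than S4 on at least one objective.

S3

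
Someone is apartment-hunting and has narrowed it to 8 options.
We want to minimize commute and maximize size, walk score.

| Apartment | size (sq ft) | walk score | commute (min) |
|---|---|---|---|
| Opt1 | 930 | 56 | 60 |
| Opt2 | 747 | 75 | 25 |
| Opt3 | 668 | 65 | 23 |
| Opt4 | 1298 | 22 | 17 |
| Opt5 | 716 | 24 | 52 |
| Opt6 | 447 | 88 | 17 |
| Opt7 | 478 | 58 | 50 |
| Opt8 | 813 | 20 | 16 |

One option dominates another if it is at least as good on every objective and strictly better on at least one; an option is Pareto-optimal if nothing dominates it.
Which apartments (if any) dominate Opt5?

Opt2: size 747≥716, walk score 75≥24, commute 25≤52 — dominates Opt5.
Others (Opt1, Opt3, Opt4, Opt6, Opt7, Opt8) are each worse than Opt5 on at least one objective.

Opt2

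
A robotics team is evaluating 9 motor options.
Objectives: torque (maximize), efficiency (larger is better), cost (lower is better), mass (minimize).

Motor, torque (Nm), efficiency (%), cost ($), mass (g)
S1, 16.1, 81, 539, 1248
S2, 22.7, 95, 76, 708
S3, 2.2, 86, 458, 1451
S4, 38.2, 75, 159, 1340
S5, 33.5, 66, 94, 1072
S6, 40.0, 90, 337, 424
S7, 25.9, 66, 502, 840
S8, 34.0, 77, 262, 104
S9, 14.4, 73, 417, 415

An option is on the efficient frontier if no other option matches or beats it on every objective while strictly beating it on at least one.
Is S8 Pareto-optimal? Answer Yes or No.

S1: worse on torque (16.1 vs 34.0).
S2: worse on torque (22.7 vs 34.0).
S3: worse on torque (2.2 vs 34.0).
S4: worse on efficiency (75 vs 77).
S5: worse on torque (33.5 vs 34.0).
S6: worse on cost (337 vs 262).
S7: worse on torque (25.9 vs 34.0).
S9: worse on torque (14.4 vs 34.0).
No option is at least as good as S8 on every objective and strictly better on one.

Yes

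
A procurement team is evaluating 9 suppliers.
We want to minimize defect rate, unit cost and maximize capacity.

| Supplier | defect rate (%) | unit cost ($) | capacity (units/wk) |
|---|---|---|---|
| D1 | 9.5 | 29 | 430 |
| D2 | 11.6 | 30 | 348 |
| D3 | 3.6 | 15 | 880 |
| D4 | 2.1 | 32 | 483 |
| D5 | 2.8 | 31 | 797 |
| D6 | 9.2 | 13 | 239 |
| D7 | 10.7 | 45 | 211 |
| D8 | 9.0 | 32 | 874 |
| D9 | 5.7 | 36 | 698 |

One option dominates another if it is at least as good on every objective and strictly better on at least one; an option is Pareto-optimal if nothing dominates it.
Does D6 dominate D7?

D6 vs D7: defect rate 9.2≤10.7, unit cost 13≤45, capacity 239≥211 — D6 is at least as good on every objective with at least one strict improvement.

Yes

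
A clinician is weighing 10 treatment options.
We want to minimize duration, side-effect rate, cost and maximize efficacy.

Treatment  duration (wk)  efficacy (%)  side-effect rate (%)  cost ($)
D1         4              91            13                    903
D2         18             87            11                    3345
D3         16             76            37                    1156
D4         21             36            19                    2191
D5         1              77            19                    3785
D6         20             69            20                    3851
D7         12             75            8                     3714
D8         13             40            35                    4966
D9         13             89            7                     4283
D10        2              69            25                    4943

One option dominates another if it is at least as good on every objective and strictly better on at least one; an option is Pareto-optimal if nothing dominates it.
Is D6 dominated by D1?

Yes

D1 vs D6: duration 4≤20, efficacy 91≥69, side-effect rate 13≤20, cost 903≤3851 — D1 is at least as good on every objective with at least one strict improvement.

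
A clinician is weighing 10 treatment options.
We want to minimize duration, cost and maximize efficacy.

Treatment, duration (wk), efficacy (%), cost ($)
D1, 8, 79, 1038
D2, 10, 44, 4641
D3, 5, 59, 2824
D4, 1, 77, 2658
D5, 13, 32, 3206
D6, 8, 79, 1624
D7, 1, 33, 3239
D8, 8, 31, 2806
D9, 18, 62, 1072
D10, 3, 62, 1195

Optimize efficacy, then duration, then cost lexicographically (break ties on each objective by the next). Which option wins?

D1

First maximize efficacy: best is 79, kept {D1, D6}.
Then minimize duration: best is 8, kept {D1, D6}.
Then minimize cost: best is 1038, kept {D1}.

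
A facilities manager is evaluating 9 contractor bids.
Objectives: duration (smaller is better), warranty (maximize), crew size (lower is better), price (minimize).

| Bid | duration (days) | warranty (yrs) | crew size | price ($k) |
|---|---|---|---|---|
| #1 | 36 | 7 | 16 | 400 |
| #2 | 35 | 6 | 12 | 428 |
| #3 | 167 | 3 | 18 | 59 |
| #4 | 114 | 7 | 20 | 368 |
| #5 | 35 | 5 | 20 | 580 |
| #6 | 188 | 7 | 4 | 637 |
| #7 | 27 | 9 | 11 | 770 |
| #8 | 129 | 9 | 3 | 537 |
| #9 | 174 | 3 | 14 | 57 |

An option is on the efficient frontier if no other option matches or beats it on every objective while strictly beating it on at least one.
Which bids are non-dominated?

#1, #2, #3, #4, #7, #8, #9

#1: not dominated.
#2: not dominated.
#3: not dominated.
#4: not dominated.
#5: dominated by #2 (duration 35≤35, warranty 6≥5, crew size 12≤20, price 428≤580).
#6: dominated by #8 (duration 129≤188, warranty 9≥7, crew size 3≤4, price 537≤637).
#7: not dominated (best duration).
#8: not dominated (best crew size).
#9: not dominated (best price).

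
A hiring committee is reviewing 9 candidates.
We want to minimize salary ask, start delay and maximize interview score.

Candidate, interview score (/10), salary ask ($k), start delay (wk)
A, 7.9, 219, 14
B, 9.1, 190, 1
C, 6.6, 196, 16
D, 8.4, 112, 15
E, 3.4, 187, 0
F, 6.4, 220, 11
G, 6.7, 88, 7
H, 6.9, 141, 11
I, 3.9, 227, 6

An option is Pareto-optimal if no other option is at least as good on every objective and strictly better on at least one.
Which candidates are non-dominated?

B, D, E, G, H

A: dominated by B (interview score 9.1≥7.9, salary ask 190≤219, start delay 1≤14).
B: not dominated (best interview score).
C: dominated by B (interview score 9.1≥6.6, salary ask 190≤196, start delay 1≤16).
D: not dominated.
E: not dominated (best start delay).
F: dominated by B (interview score 9.1≥6.4, salary ask 190≤220, start delay 1≤11).
G: not dominated (best salary ask).
H: not dominated.
I: dominated by B (interview score 9.1≥3.9, salary ask 190≤227, start delay 1≤6).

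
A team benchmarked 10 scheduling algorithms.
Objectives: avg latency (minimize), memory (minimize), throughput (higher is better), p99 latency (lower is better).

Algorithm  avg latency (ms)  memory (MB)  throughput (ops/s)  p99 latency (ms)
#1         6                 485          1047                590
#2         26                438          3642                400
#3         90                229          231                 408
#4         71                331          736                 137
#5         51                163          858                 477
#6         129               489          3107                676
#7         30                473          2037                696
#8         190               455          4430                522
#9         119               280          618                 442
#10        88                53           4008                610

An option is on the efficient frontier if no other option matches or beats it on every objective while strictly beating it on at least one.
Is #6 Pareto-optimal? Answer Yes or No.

No

#2 vs #6: avg latency 26≤129, memory 438≤489, throughput 3642≥3107, p99 latency 400≤676 — #2 is at least as good on every objective and strictly better on at least one, so #2 dominates #6.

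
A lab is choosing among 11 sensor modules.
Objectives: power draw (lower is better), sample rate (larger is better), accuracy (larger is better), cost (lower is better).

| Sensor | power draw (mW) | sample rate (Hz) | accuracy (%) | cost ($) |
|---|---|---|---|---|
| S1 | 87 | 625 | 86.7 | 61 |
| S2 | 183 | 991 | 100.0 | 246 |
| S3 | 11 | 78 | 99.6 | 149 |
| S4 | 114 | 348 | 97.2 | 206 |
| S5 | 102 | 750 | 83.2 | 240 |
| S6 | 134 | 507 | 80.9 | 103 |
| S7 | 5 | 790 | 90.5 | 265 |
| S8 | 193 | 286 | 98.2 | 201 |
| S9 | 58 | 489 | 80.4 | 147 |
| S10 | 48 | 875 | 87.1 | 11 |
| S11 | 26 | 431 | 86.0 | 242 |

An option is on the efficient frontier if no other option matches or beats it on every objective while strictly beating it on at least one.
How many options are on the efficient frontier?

S1: dominated by S10 (power draw 48≤87, sample rate 875≥625, accuracy 87.1≥86.7, cost 11≤61).
S2: not dominated (best sample rate).
S3: not dominated.
S4: not dominated.
S5: dominated by S10 (power draw 48≤102, sample rate 875≥750, accuracy 87.1≥83.2, cost 11≤240).
S6: dominated by S1 (power draw 87≤134, sample rate 625≥507, accuracy 86.7≥80.9, cost 61≤103).
S7: not dominated (best power draw).
S8: not dominated.
S9: dominated by S10 (power draw 48≤58, sample rate 875≥489, accuracy 87.1≥80.4, cost 11≤147).
S10: not dominated (best cost).
S11: not dominated.
Pareto-optimal: S2, S3, S4, S7, S8, S10, S11 → 7.

7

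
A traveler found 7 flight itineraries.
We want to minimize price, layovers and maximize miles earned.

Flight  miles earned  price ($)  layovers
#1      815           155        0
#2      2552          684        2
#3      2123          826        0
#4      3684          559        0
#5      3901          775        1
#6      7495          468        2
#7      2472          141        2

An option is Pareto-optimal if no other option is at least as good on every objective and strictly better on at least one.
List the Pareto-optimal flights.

#1, #4, #5, #6, #7

#1: not dominated.
#2: dominated by #4 (miles earned 3684≥2552, price 559≤684, layovers 0≤2).
#3: dominated by #4 (miles earned 3684≥2123, price 559≤826, layovers 0≤0).
#4: not dominated.
#5: not dominated.
#6: not dominated (best miles earned).
#7: not dominated (best price).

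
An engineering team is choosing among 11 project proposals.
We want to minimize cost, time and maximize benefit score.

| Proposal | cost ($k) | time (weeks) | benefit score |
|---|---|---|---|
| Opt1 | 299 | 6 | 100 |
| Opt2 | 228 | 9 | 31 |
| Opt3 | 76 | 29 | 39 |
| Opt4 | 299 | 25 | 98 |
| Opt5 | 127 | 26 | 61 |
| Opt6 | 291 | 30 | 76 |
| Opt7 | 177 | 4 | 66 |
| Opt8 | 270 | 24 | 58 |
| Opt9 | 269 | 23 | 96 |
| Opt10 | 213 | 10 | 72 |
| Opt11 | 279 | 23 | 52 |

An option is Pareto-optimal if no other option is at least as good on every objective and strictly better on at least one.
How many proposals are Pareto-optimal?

6

Opt1: not dominated (best benefit score).
Opt2: dominated by Opt7 (cost 177≤228, time 4≤9, benefit score 66≥31).
Opt3: not dominated (best cost).
Opt4: dominated by Opt1 (cost 299≤299, time 6≤25, benefit score 100≥98).
Opt5: not dominated.
Opt6: dominated by Opt9 (cost 269≤291, time 23≤30, benefit score 96≥76).
Opt7: not dominated (best time).
Opt8: dominated by Opt7 (cost 177≤270, time 4≤24, benefit score 66≥58).
Opt9: not dominated.
Opt10: not dominated.
Opt11: dominated by Opt7 (cost 177≤279, time 4≤23, benefit score 66≥52).
Pareto-optimal: Opt1, Opt3, Opt5, Opt7, Opt9, Opt10 → 6.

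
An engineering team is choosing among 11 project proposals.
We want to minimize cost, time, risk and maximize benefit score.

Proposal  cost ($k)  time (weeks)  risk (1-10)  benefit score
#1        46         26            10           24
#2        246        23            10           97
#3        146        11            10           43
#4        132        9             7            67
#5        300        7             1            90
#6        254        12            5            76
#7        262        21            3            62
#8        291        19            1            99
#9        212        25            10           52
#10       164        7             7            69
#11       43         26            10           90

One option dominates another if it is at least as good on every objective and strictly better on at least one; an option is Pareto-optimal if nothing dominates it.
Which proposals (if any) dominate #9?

#4: cost 132≤212, time 9≤25, risk 7≤10, benefit score 67≥52 — dominates #9.
#10: cost 164≤212, time 7≤25, risk 7≤10, benefit score 69≥52 — dominates #9.
Others (#1, #2, #3, #5, #6, #7, #8, #11) are each worse than #9 on at least one objective.

#4, #10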